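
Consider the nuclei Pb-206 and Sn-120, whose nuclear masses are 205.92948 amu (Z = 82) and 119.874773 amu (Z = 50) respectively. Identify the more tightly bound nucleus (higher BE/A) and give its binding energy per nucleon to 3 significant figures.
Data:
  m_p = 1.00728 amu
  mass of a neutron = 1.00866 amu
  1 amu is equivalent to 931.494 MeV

Sn-120; 8.50 MeV/nucleon

Pb-206: Σm = 82(1.00728) + 124(1.00866) = 207.67080 amu; Δm = 1.74132 amu; E_B = 1622.0 MeV; E_B/A = 7.874 MeV
Sn-120: Σm = 50(1.00728) + 70(1.00866) = 120.97020 amu; Δm = 1.095427 amu; E_B = 1020.4 MeV; E_B/A = 8.503 MeV
Sn-120 has the higher binding energy per nucleon, so it is the more tightly bound nucleus.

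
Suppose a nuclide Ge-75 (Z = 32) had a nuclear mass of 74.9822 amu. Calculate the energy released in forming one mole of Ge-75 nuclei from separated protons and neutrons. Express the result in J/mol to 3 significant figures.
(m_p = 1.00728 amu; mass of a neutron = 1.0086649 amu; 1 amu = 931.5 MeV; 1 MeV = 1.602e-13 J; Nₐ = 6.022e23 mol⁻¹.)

With 32 protons and 43 neutrons (A = 75):
Σm = 32·m_p + 43·m_n = 32.23296 + 43.3725907 = 75.6055507 amu
Δm = 75.6055507 − 74.9822 = 0.6233507 amu
Converting to energy: 0.6233507 amu × 931.5 MeV/amu = 580.651 MeV
Per nucleus in joules: 580.651 MeV × 1.602e-13 J/MeV = 9.3020e-11 J
Per mole: 9.3020e-11 J × 6.022e23 mol⁻¹ = 5.6017e+13 J/mol

5.60e+13 J/mol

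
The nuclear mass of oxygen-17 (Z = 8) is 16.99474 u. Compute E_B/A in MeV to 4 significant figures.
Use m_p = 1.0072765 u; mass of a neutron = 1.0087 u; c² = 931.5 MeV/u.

7.768 MeV/nucleon

The nucleus contains 8 protons and 17 − 8 = 9 neutrons.
Total constituent mass: 8 × 1.0072765 + 9 × 1.0087 = 17.1365120 u
Δm = 17.1365120 − 16.99474 = 0.1417720 u
Binding energy = Δm·c² = 0.1417720 × 931.5 MeV/u = 132.061 MeV
Per nucleon: 132.061 / 17 = 7.768 MeV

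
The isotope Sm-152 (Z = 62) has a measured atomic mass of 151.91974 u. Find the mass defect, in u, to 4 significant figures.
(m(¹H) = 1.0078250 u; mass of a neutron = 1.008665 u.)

1.345 u

Σm = 62·m(¹H) + 90·m_n = 62.4851500 + 90.779850 = 153.2650000 u
The mass defect is 153.2650000 − 151.91974 = 1.3452600 u.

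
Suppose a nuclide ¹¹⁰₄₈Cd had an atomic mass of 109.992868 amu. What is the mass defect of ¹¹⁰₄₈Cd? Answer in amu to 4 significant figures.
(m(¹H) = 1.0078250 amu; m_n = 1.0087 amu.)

Mass of separated nucleons = 48(1.0078250) + 62(1.0087) = 48.3756000 + 62.5394 = 110.9150000 amu
Δm = 110.9150000 − 109.992868 = 0.9221320 amu

0.9221 amu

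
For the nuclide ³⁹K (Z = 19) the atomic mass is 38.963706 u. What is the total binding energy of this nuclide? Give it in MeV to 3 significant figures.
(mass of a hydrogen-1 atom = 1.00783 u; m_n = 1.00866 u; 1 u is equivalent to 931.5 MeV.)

334 MeV

Σm = 19·m(¹H) + 20·m_n = 19.14877 + 20.17320 = 39.32197 u
Mass defect Δm = 39.32197 − 38.963706 = 0.358264 u
E_B = 0.358264 × 931.5 = 333.723 MeV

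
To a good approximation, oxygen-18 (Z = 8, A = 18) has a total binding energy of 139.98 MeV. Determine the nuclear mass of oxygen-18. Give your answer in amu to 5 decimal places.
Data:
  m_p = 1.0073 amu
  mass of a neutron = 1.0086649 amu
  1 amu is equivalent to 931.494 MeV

Mass defect = 139.98 MeV / (931.494 MeV/amu) = 0.1502747 amu
Constituent mass = 8(1.0073) + 10(1.0086649) = 18.1450490 amu
Nuclear mass = 18.1450490 − 0.1502747 = 17.9947743 amu ≈ 17.99477 amu (to 5 decimal places)

17.99477 amu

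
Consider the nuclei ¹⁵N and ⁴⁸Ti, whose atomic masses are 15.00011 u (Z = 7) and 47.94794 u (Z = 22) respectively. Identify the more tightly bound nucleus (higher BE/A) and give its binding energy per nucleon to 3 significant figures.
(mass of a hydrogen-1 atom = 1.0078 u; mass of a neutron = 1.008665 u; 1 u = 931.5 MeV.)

¹⁵N: Σm = 7(1.0078) + 8(1.008665) = 15.123920 u; Δm = 0.123810 u; E_B = 115.33 MeV; E_B/A = 7.689 MeV
⁴⁸Ti: Σm = 22(1.0078) + 26(1.008665) = 48.396890 u; Δm = 0.448950 u; E_B = 418.197 MeV; E_B/A = 8.712 MeV
⁴⁸Ti has the higher binding energy per nucleon, so it is the more tightly bound nucleus.

⁴⁸Ti; 8.71 MeV/nucleon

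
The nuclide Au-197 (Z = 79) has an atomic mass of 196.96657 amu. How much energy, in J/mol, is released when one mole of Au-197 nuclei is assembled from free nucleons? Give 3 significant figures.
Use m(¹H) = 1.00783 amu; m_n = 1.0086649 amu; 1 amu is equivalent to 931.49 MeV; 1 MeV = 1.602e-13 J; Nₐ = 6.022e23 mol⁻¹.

1.50e+14 J/mol

The nucleus contains 79 protons and 197 − 79 = 118 neutrons.
Σm = 79·m(¹H) + 118·m_n = 79.61857 + 119.0224582 = 198.6410282 amu
Mass defect Δm = 198.6410282 − 196.96657 = 1.6744582 amu
Binding energy = Δm·c² = 1.6744582 × 931.49 MeV/amu = 1559.74 MeV
Per nucleus in joules: 1559.74 MeV × 1.602e-13 J/MeV = 2.4987e-10 J
Per mole: 2.4987e-10 J × 6.022e23 mol⁻¹ = 1.5047e+14 J/mol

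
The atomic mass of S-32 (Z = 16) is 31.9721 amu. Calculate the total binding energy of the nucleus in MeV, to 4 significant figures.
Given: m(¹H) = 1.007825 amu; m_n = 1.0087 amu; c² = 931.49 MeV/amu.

272.3 MeV

Σm = 16·m(¹H) + 16·m_n = 16.125200 + 16.1392 = 32.264400 amu
The mass defect is 32.264400 − 31.9721 = 0.292300 amu.
E_B = 0.292300 × 931.49 = 272.275 MeV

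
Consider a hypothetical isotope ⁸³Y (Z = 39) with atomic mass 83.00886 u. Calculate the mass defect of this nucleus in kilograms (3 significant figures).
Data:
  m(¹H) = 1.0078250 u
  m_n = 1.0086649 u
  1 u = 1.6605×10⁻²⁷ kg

1.13e-27 kg

With 39 protons and 44 neutrons (A = 83):
Mass of separated nucleons = 39(1.0078250) + 44(1.0086649) = 39.3051750 + 44.3812556 = 83.6864306 u
The mass defect is 83.6864306 − 83.00886 = 0.6775706 u.
In SI units: 0.6775706 u × 1.6605×10⁻²⁷ kg/u = 1.1251e-27 kg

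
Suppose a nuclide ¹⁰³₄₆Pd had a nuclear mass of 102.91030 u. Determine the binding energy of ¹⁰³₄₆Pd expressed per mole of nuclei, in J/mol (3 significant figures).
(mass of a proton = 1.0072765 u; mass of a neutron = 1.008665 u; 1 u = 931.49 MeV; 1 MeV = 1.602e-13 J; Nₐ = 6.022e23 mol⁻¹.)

8.25e+13 J/mol

Total constituent mass: 46 × 1.0072765 + 57 × 1.008665 = 103.8286240 u
Δm = 103.8286240 − 102.91030 = 0.9183240 u
Binding energy = Δm·c² = 0.9183240 × 931.49 MeV/u = 855.410 MeV
Per nucleus in joules: 855.410 MeV × 1.602e-13 J/MeV = 1.3704e-10 J
Per mole: 1.3704e-10 J × 6.022e23 mol⁻¹ = 8.2525e+13 J/mol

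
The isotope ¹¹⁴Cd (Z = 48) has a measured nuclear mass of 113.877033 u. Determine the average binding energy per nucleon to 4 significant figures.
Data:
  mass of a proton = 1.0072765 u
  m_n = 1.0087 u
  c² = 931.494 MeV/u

Total constituent mass: 48 × 1.0072765 + 66 × 1.0087 = 114.9234720 u
Mass defect Δm = 114.9234720 − 113.877033 = 1.0464390 u
E_B = 1.0464390 × 931.494 = 974.752 MeV
Dividing by A = 114 gives 8.550 MeV per nucleon.

8.550 MeV/nucleon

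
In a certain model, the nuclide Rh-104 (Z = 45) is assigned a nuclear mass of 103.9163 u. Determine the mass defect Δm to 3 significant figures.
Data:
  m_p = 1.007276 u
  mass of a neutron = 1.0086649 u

Total constituent mass: 45 × 1.007276 + 59 × 1.0086649 = 104.8386491 u
Δm = 104.8386491 − 103.9163 = 0.9223491 u

0.922 u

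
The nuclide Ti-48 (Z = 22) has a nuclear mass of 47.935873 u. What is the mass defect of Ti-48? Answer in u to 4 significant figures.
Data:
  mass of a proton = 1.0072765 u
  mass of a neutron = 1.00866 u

0.4494 u

Z = 22, so N = A − Z = 48 − 22 = 26.
Mass of separated nucleons = 22(1.0072765) + 26(1.00866) = 22.1600830 + 26.22516 = 48.3852430 u
Mass defect Δm = 48.3852430 − 47.935873 = 0.4493700 u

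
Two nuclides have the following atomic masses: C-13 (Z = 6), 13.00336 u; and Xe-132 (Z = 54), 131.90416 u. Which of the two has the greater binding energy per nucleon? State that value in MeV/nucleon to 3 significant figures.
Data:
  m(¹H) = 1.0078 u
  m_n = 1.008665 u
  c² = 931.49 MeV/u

C-13: Σm = 6(1.0078) + 7(1.008665) = 13.107455 u; Δm = 0.104095 u; E_B = 96.963 MeV; E_B/A = 7.459 MeV
Xe-132: Σm = 54(1.0078) + 78(1.008665) = 133.097070 u; Δm = 1.192910 u; E_B = 1111.2 MeV; E_B/A = 8.418 MeV
Xe-132 has the higher binding energy per nucleon, so it is the more tightly bound nucleus.

Xe-132; 8.42 MeV/nucleon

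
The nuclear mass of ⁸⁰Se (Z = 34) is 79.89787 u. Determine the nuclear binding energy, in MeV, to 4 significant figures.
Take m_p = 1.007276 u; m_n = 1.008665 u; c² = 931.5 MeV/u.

696.9 MeV

Mass of separated nucleons = 34(1.007276) + 46(1.008665) = 34.247384 + 46.398590 = 80.645974 u
Δm = 80.645974 − 79.89787 = 0.748104 u
Converting to energy: 0.748104 u × 931.5 MeV/u = 696.859 MeV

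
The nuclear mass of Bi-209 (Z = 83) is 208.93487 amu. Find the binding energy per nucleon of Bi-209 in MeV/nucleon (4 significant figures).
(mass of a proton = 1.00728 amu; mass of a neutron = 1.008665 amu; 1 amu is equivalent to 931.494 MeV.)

7.849 MeV/nucleon

Mass of separated nucleons = 83(1.00728) + 126(1.008665) = 83.60424 + 127.091790 = 210.696030 amu
Mass defect Δm = 210.696030 − 208.93487 = 1.761160 amu
E_B = 1.761160 × 931.494 = 1640.51 MeV
BE/A = 1640.51 MeV / 209 = 7.849 MeV/nucleon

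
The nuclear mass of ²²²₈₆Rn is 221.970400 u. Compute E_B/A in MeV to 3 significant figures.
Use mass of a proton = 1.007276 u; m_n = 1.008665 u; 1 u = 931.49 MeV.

Total constituent mass: 86 × 1.007276 + 136 × 1.008665 = 223.804176 u
Δm = 223.804176 − 221.970400 = 1.833776 u
Converting to energy: 1.833776 u × 931.49 MeV/u = 1708.14 MeV
Per nucleon: 1708.14 / 222 = 7.694 MeV

7.69 MeV/nucleon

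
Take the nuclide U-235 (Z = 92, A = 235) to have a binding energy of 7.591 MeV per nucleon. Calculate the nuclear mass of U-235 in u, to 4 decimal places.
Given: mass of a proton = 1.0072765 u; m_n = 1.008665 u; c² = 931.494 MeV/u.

234.9935 u

Total binding energy = 235 × 7.591 = 1783.885 MeV
Mass defect = 1783.885 MeV / (931.494 MeV/u) = 1.915079 u
Constituent mass = 92(1.0072765) + 143(1.008665) = 236.9085330 u
Nuclear mass = 236.9085330 − 1.915079 = 234.9934540 u ≈ 234.9935 u (to 4 decimal places)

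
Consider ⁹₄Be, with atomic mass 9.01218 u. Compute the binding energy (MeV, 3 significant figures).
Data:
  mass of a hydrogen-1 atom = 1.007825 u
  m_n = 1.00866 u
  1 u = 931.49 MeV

58.1 MeV

Total constituent mass: 4 × 1.007825 + 5 × 1.00866 = 9.074600 u
Δm = 9.074600 − 9.01218 = 0.062420 u
Converting to energy: 0.062420 u × 931.49 MeV/u = 58.1436 MeV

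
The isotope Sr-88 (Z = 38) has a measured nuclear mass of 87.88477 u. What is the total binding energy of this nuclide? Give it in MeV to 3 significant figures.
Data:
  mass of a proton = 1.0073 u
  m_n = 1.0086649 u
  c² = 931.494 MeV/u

Z = 38, so N = A − Z = 88 − 38 = 50.
Σm = 38·m_p + 50·m_n = 38.2774 + 50.4332450 = 88.7106450 u
Δm = 88.7106450 − 87.88477 = 0.8258750 u
E_B = 0.8258750 × 931.494 = 769.298 MeV

769 MeV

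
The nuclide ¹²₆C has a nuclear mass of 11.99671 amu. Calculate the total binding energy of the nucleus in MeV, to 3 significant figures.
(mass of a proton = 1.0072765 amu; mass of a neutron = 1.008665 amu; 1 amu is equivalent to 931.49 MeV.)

92.2 MeV

With 6 protons and 6 neutrons (A = 12):
Mass of separated nucleons = 6(1.0072765) + 6(1.008665) = 6.0436590 + 6.051990 = 12.0956490 amu
The mass defect is 12.0956490 − 11.99671 = 0.0989390 amu.
Binding energy = Δm·c² = 0.0989390 × 931.49 MeV/amu = 92.1607 MeV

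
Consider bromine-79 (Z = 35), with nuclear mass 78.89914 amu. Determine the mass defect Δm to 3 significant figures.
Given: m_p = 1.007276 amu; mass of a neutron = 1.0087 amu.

Total constituent mass: 35 × 1.007276 + 44 × 1.0087 = 79.637460 amu
Δm = 79.637460 − 78.89914 = 0.738320 amu

0.738 amu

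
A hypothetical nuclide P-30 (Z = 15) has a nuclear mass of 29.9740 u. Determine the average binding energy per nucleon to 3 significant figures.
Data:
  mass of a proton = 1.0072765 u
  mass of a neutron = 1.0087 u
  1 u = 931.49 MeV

With 15 protons and 15 neutrons (A = 30):
Σm = 15·m_p + 15·m_n = 15.1091475 + 15.1305 = 30.2396475 u
The mass defect is 30.2396475 − 29.9740 = 0.2656475 u.
E_B = 0.2656475 × 931.49 = 247.448 MeV
Dividing by A = 30 gives 8.248 MeV per nucleon.

8.25 MeV/nucleon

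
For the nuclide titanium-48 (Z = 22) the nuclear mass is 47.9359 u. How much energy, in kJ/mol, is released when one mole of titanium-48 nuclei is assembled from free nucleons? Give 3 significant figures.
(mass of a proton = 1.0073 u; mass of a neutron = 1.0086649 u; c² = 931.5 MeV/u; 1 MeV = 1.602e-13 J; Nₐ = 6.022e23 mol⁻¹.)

With 22 protons and 26 neutrons (A = 48):
Mass of separated nucleons = 22(1.0073) + 26(1.0086649) = 22.1606 + 26.2252874 = 48.3858874 u
The mass defect is 48.3858874 − 47.9359 = 0.4499874 u.
E_B = 0.4499874 × 931.5 = 419.163 MeV
Per nucleus in joules: 419.163 MeV × 1.602e-13 J/MeV = 6.7150e-11 J
Per mole: 6.7150e-11 J × 6.022e23 mol⁻¹ = 4.0438e+13 J/mol

4.04e+10 kJ/mol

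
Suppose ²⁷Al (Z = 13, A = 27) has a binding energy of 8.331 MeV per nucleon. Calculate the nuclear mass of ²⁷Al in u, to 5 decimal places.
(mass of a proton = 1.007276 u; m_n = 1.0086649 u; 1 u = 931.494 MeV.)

26.97442 u

Total binding energy = 27 × 8.331 = 224.937 MeV
Mass defect = 224.937 MeV / (931.494 MeV/u) = 0.2414798 u
Constituent mass = 13(1.007276) + 14(1.0086649) = 27.2158966 u
Nuclear mass = 27.2158966 − 0.2414798 = 26.9744168 u ≈ 26.97442 u (to 5 decimal places)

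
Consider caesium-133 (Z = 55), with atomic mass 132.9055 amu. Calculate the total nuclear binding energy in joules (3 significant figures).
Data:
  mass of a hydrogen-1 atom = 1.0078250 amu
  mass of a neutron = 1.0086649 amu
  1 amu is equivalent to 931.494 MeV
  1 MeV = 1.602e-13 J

1.79e-10 J

With 55 protons and 78 neutrons (A = 133):
Total constituent mass: 55 × 1.0078250 + 78 × 1.0086649 = 134.1062372 amu
Δm = 134.1062372 − 132.9055 = 1.2007372 amu
Binding energy = Δm·c² = 1.2007372 × 931.494 MeV/amu = 1118.48 MeV
In joules: 1118.48 MeV × 1.602e-13 J/MeV = 1.7918e-10 J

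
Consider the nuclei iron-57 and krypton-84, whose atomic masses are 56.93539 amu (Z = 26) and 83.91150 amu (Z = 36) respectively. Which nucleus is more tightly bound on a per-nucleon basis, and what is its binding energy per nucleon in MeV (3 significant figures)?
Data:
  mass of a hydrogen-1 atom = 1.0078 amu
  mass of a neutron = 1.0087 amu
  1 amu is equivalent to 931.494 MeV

iron-57: Σm = 26(1.0078) + 31(1.0087) = 57.4725 amu; Δm = 0.53711 amu; E_B = 500.31 MeV; E_B/A = 8.777 MeV
krypton-84: Σm = 36(1.0078) + 48(1.0087) = 84.6984 amu; Δm = 0.78690 amu; E_B = 732.99 MeV; E_B/A = 8.726 MeV
iron-57 has the higher binding energy per nucleon, so it is the more tightly bound nucleus.

iron-57; 8.78 MeV/nucleon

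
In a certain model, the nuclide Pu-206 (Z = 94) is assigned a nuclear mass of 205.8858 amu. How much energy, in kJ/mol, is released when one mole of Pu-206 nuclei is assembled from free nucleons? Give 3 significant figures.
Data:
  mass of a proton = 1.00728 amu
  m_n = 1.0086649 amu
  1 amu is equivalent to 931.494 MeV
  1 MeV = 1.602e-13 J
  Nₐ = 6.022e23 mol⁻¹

1.59e+11 kJ/mol

The nucleus contains 94 protons and 206 − 94 = 112 neutrons.
Total constituent mass: 94 × 1.00728 + 112 × 1.0086649 = 207.6547888 amu
Δm = 207.6547888 − 205.8858 = 1.7689888 amu
Converting to energy: 1.7689888 amu × 931.494 MeV/amu = 1647.80 MeV
Per nucleus in joules: 1647.80 MeV × 1.602e-13 J/MeV = 2.6398e-10 J
Per mole: 2.6398e-10 J × 6.022e23 mol⁻¹ = 1.5897e+14 J/mol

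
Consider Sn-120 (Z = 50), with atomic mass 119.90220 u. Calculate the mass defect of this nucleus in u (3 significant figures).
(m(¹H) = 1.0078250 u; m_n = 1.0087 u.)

1.10 u

Z = 50, so N = A − Z = 120 − 50 = 70.
Mass of separated nucleons = 50(1.0078250) + 70(1.0087) = 50.3912500 + 70.6090 = 121.0002500 u
The mass defect is 121.0002500 − 119.90220 = 1.0980500 u.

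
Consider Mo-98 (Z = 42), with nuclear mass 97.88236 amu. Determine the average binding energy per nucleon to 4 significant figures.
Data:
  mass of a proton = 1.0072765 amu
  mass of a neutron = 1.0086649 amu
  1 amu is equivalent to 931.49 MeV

Z = 42, so N = A − Z = 98 − 42 = 56.
Mass of separated nucleons = 42(1.0072765) + 56(1.0086649) = 42.3056130 + 56.4852344 = 98.7908474 amu
Δm = 98.7908474 − 97.88236 = 0.9084874 amu
Binding energy = Δm·c² = 0.9084874 × 931.49 MeV/amu = 846.247 MeV
Per nucleon: 846.247 / 98 = 8.635 MeV

8.635 MeV/nucleon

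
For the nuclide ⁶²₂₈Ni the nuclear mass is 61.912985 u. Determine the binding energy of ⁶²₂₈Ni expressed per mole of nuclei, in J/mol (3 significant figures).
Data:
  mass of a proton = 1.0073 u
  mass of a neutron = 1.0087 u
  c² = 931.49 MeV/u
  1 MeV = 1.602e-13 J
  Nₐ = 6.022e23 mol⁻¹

Mass of separated nucleons = 28(1.0073) + 34(1.0087) = 28.2044 + 34.2958 = 62.5002 u
Mass defect Δm = 62.5002 − 61.912985 = 0.587215 u
E_B = 0.587215 × 931.49 = 546.985 MeV
Per nucleus in joules: 546.985 MeV × 1.602e-13 J/MeV = 8.7627e-11 J
Per mole: 8.7627e-11 J × 6.022e23 mol⁻¹ = 5.2769e+13 J/mol

5.28e+13 J/mol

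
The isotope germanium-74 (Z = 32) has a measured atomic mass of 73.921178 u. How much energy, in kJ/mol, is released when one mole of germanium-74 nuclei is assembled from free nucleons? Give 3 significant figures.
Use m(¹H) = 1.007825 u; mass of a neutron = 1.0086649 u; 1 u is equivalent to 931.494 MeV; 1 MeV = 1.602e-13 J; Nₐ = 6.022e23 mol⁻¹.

Mass of separated nucleons = 32(1.007825) + 42(1.0086649) = 32.250400 + 42.3639258 = 74.6143258 u
Δm = 74.6143258 − 73.921178 = 0.6931478 u
E_B = 0.6931478 × 931.494 = 645.663 MeV
Per nucleus in joules: 645.663 MeV × 1.602e-13 J/MeV = 1.0344e-10 J
Per mole: 1.0344e-10 J × 6.022e23 mol⁻¹ = 6.2292e+13 J/mol

6.23e+10 kJ/mol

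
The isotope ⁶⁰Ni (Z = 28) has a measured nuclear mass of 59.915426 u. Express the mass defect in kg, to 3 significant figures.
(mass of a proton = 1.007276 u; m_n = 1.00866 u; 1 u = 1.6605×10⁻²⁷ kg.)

9.39e-28 kg

Σm = 28·m_p + 32·m_n = 28.203728 + 32.27712 = 60.480848 u
Mass defect Δm = 60.480848 − 59.915426 = 0.565422 u
In SI units: 0.565422 u × 1.6605×10⁻²⁷ kg/u = 9.3888e-28 kg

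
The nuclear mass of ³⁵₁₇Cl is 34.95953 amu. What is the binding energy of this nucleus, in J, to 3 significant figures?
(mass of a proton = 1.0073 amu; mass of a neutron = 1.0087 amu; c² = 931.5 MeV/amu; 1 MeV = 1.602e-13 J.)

Mass of separated nucleons = 17(1.0073) + 18(1.0087) = 17.1241 + 18.1566 = 35.2807 amu
Mass defect Δm = 35.2807 − 34.95953 = 0.32117 amu
E_B = 0.32117 × 931.5 = 299.170 MeV
In joules: 299.170 MeV × 1.602e-13 J/MeV = 4.7927e-11 J

4.79e-11 J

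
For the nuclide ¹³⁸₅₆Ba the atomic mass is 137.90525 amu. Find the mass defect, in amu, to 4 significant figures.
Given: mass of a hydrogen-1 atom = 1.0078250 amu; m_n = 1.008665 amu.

1.243 amu

Σm = 56·m(¹H) + 82·m_n = 56.4382000 + 82.710530 = 139.1487300 amu
Mass defect Δm = 139.1487300 − 137.90525 = 1.2434800 amu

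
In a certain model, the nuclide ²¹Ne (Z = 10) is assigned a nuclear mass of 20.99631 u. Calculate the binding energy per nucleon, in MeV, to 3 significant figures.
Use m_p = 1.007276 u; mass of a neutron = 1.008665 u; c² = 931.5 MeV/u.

Mass of separated nucleons = 10(1.007276) + 11(1.008665) = 10.072760 + 11.095315 = 21.168075 u
The mass defect is 21.168075 − 20.99631 = 0.171765 u.
Converting to energy: 0.171765 u × 931.5 MeV/u = 159.999 MeV
Dividing by A = 21 gives 7.619 MeV per nucleon.

7.62 MeV/nucleon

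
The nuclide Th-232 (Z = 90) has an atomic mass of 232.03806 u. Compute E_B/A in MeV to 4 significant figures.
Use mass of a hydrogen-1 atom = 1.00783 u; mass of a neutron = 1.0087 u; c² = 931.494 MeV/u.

7.637 MeV/nucleon

With 90 protons and 142 neutrons (A = 232):
Mass of separated nucleons = 90(1.00783) + 142(1.0087) = 90.70470 + 143.2354 = 233.94010 u
Mass defect Δm = 233.94010 − 232.03806 = 1.90204 u
E_B = 1.90204 × 931.494 = 1771.74 MeV
Dividing by A = 232 gives 7.637 MeV per nucleon.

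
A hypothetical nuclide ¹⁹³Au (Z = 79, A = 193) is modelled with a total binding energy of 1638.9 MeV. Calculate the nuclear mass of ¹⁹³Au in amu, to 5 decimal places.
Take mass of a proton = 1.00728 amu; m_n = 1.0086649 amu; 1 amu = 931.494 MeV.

192.80349 amu

Mass defect = 1638.9 MeV / (931.494 MeV/amu) = 1.7594316 amu
Constituent mass = 79(1.00728) + 114(1.0086649) = 194.5629186 amu
Nuclear mass = 194.5629186 − 1.7594316 = 192.8034870 amu ≈ 192.80349 amu (to 5 decimal places)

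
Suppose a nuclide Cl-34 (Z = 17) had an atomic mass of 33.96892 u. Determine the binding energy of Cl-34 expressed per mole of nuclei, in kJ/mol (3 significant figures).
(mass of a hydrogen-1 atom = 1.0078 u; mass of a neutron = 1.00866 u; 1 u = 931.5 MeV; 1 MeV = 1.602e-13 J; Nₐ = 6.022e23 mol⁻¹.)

Z = 17, so N = A − Z = 34 − 17 = 17.
Σm = 17·m(¹H) + 17·m_n = 17.1326 + 17.14722 = 34.27982 u
Mass defect Δm = 34.27982 − 33.96892 = 0.31090 u
E_B = 0.31090 × 931.5 = 289.603 MeV
Per nucleus in joules: 289.603 MeV × 1.602e-13 J/MeV = 4.6394e-11 J
Per mole: 4.6394e-11 J × 6.022e23 mol⁻¹ = 2.7938e+13 J/mol

2.79e+10 kJ/mol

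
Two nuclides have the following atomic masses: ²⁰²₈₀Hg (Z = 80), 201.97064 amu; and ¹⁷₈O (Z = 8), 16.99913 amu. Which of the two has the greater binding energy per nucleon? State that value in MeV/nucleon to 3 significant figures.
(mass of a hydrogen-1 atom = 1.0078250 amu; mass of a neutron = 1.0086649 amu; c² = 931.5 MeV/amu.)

²⁰²₈₀Hg: Σm = 80(1.0078250) + 122(1.0086649) = 203.6831178 amu; Δm = 1.7124778 amu; E_B = 1595.2 MeV; E_B/A = 7.897 MeV
¹⁷₈O: Σm = 8(1.0078250) + 9(1.0086649) = 17.1405841 amu; Δm = 0.1414541 amu; E_B = 131.76 MeV; E_B/A = 7.751 MeV
²⁰²₈₀Hg has the higher binding energy per nucleon, so it is the more tightly bound nucleus.

²⁰²₈₀Hg; 7.90 MeV/nucleon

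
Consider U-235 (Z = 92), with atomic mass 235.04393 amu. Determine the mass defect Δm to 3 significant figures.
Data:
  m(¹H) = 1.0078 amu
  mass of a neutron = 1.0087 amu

Mass of separated nucleons = 92(1.0078) + 143(1.0087) = 92.7176 + 144.2441 = 236.9617 amu
Δm = 236.9617 − 235.04393 = 1.91777 amu

1.92 amu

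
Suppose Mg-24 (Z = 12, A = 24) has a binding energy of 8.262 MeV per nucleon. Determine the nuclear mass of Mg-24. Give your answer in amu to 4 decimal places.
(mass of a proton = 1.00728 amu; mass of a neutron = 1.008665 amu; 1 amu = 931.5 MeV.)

Total binding energy = 24 × 8.262 = 198.288 MeV
Mass defect = 198.288 MeV / (931.5 MeV/amu) = 0.212870 amu
Constituent mass = 12(1.00728) + 12(1.008665) = 24.191340 amu
Nuclear mass = 24.191340 − 0.212870 = 23.978470 amu ≈ 23.9785 amu (to 4 decimal places)

23.9785 amu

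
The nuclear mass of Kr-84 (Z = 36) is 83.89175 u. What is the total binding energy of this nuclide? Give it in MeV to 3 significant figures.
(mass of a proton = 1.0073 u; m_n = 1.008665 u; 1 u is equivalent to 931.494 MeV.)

733 MeV

Σm = 36·m_p + 48·m_n = 36.2628 + 48.415920 = 84.678720 u
The mass defect is 84.678720 − 83.89175 = 0.786970 u.
Binding energy = Δm·c² = 0.786970 × 931.494 MeV/u = 733.058 MeV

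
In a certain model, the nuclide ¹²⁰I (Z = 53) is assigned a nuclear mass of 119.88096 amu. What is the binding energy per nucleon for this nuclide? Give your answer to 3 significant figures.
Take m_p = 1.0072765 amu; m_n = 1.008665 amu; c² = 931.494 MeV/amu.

With 53 protons and 67 neutrons (A = 120):
Total constituent mass: 53 × 1.0072765 + 67 × 1.008665 = 120.9662095 amu
Mass defect Δm = 120.9662095 − 119.88096 = 1.0852495 amu
E_B = 1.0852495 × 931.494 = 1010.90 MeV
Per nucleon: 1010.90 / 120 = 8.424 MeV

8.42 MeV/nucleon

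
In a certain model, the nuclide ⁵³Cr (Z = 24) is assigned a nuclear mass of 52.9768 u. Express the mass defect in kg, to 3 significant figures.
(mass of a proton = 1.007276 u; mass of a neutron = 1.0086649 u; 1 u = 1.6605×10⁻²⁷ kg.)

7.46e-28 kg

Mass of separated nucleons = 24(1.007276) + 29(1.0086649) = 24.174624 + 29.2512821 = 53.4259061 u
Δm = 53.4259061 − 52.9768 = 0.4491061 u
In SI units: 0.4491061 u × 1.6605×10⁻²⁷ kg/u = 7.4574e-28 kg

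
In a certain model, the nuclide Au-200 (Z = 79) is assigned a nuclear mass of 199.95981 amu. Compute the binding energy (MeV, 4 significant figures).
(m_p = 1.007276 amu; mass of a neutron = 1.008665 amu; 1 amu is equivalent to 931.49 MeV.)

Mass of separated nucleons = 79(1.007276) + 121(1.008665) = 79.574804 + 122.048465 = 201.623269 amu
The mass defect is 201.623269 − 199.95981 = 1.663459 amu.
Converting to energy: 1.663459 amu × 931.49 MeV/amu = 1549.495 MeV

1549 MeV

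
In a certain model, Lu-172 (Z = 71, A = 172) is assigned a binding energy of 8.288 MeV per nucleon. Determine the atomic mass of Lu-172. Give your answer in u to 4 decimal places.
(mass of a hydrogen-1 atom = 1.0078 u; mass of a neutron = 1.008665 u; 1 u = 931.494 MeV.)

171.8986 u

Total binding energy = 172 × 8.288 = 1425.536 MeV
Mass defect = 1425.536 MeV / (931.494 MeV/u) = 1.530376 u
Constituent mass = 71(1.0078) + 101(1.008665) = 173.428965 u
Atomic mass = 173.428965 − 1.530376 = 171.898589 u ≈ 171.8986 u (to 4 decimal places)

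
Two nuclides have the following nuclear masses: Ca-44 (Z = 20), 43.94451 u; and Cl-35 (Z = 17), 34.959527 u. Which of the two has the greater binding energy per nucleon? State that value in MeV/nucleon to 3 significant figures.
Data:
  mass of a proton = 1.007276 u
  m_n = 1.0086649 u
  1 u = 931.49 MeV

Ca-44; 8.66 MeV/nucleon

Ca-44: Σm = 20(1.007276) + 24(1.0086649) = 44.3534776 u; Δm = 0.4089676 u; E_B = 380.95 MeV; E_B/A = 8.658 MeV
Cl-35: Σm = 17(1.007276) + 18(1.0086649) = 35.2796602 u; Δm = 0.3201332 u; E_B = 298.20 MeV; E_B/A = 8.520 MeV
Ca-44 has the higher binding energy per nucleon, so it is the more tightly bound nucleus.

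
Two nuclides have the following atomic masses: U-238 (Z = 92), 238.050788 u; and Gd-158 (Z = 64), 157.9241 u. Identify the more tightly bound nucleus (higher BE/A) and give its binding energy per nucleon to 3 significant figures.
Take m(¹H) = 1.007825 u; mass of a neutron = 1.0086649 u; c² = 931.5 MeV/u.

Gd-158; 8.20 MeV/nucleon

U-238: Σm = 92(1.007825) + 146(1.0086649) = 239.9849754 u; Δm = 1.9341874 u; E_B = 1801.7 MeV; E_B/A = 7.570 MeV
Gd-158: Σm = 64(1.007825) + 94(1.0086649) = 159.3153006 u; Δm = 1.3912006 u; E_B = 1295.9 MeV; E_B/A = 8.202 MeV
Gd-158 has the higher binding energy per nucleon, so it is the more tightly bound nucleus.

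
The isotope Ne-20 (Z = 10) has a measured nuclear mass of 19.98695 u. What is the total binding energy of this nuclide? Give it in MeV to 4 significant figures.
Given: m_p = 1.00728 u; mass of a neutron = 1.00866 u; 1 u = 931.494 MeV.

160.6 MeV

With 10 protons and 10 neutrons (A = 20):
Σm = 10·m_p + 10·m_n = 10.07280 + 10.08660 = 20.15940 u
Mass defect Δm = 20.15940 − 19.98695 = 0.17245 u
Binding energy = Δm·c² = 0.17245 × 931.494 MeV/u = 160.636 MeV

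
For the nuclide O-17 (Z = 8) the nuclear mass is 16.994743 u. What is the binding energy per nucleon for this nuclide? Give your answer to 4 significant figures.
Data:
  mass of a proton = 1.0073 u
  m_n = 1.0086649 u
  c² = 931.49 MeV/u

7.761 MeV/nucleon

With 8 protons and 9 neutrons (A = 17):
Mass of separated nucleons = 8(1.0073) + 9(1.0086649) = 8.0584 + 9.0779841 = 17.1363841 u
Mass defect Δm = 17.1363841 − 16.994743 = 0.1416411 u
E_B = 0.1416411 × 931.49 = 131.937 MeV
Dividing by A = 17 gives 7.761 MeV per nucleon.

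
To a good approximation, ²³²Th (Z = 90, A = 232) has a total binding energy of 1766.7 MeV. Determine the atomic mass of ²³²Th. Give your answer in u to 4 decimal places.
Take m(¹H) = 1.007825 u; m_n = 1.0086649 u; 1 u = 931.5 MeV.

Mass defect = 1766.7 MeV / (931.5 MeV/u) = 1.896618 u
Constituent mass = 90(1.007825) + 142(1.0086649) = 233.9346658 u
Atomic mass = 233.9346658 − 1.896618 = 232.0380478 u ≈ 232.0380 u (to 4 decimal places)

232.0380 u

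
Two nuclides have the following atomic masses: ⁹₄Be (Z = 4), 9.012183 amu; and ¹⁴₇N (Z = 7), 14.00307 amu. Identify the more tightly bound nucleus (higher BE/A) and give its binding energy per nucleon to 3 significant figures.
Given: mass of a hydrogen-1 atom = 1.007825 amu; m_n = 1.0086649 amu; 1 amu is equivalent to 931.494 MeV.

⁹₄Be: Σm = 4(1.007825) + 5(1.0086649) = 9.0746245 amu; Δm = 0.0624415 amu; E_B = 58.164 MeV; E_B/A = 6.463 MeV
¹⁴₇N: Σm = 7(1.007825) + 7(1.0086649) = 14.1154293 amu; Δm = 0.1123593 amu; E_B = 104.66 MeV; E_B/A = 7.476 MeV
¹⁴₇N has the higher binding energy per nucleon, so it is the more tightly bound nucleus.

¹⁴₇N; 7.48 MeV/nucleon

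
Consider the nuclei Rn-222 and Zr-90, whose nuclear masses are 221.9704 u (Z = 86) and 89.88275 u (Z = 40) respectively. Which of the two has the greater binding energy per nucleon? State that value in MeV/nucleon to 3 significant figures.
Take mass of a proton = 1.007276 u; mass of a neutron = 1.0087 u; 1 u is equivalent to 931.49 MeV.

Rn-222: Σm = 86(1.007276) + 136(1.0087) = 223.808936 u; Δm = 1.838536 u; E_B = 1712.6 MeV; E_B/A = 7.714 MeV
Zr-90: Σm = 40(1.007276) + 50(1.0087) = 90.726040 u; Δm = 0.843290 u; E_B = 785.52 MeV; E_B/A = 8.728 MeV
Zr-90 has the higher binding energy per nucleon, so it is the more tightly bound nucleus.

Zr-90; 8.73 MeV/nucleon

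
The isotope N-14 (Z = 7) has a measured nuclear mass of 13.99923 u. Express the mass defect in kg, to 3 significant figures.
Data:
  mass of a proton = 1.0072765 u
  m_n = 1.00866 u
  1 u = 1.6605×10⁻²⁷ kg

Total constituent mass: 7 × 1.0072765 + 7 × 1.00866 = 14.1115555 u
Δm = 14.1115555 − 13.99923 = 0.1123255 u
In SI units: 0.1123255 u × 1.6605×10⁻²⁷ kg/u = 1.8652e-28 kg

1.87e-28 kg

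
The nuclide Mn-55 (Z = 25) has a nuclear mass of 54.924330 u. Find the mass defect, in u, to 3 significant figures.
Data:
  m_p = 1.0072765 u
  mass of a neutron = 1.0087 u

The nucleus contains 25 protons and 55 − 25 = 30 neutrons.
Mass of separated nucleons = 25(1.0072765) + 30(1.0087) = 25.1819125 + 30.2610 = 55.4429125 u
Mass defect Δm = 55.4429125 − 54.924330 = 0.5185825 u

0.519 u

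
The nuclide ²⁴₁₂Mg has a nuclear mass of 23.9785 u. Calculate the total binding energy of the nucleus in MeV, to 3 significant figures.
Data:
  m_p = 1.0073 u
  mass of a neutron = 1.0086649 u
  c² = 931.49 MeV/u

Σm = 12·m_p + 12·m_n = 12.0876 + 12.1039788 = 24.1915788 u
Mass defect Δm = 24.1915788 − 23.9785 = 0.2130788 u
Binding energy = Δm·c² = 0.2130788 × 931.49 MeV/u = 198.481 MeV

198 MeV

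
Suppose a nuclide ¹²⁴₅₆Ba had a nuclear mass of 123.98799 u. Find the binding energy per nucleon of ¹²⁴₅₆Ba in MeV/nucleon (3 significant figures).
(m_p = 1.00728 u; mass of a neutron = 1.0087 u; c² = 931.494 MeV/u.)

Mass of separated nucleons = 56(1.00728) + 68(1.0087) = 56.40768 + 68.5916 = 124.99928 u
Δm = 124.99928 − 123.98799 = 1.01129 u
Binding energy = Δm·c² = 1.01129 × 931.494 MeV/u = 942.011 MeV
Per nucleon: 942.011 / 124 = 7.597 MeV

7.60 MeV/nucleon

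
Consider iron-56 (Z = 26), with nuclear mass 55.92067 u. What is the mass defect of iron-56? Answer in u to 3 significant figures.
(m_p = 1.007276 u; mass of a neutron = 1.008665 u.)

The nucleus contains 26 protons and 56 − 26 = 30 neutrons.
Total constituent mass: 26 × 1.007276 + 30 × 1.008665 = 56.449126 u
The mass defect is 56.449126 − 55.92067 = 0.528456 u.

0.528 u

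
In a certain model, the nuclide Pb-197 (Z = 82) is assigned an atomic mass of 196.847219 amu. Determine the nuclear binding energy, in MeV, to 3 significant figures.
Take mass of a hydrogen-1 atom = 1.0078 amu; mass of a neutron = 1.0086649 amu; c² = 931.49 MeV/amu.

Mass of separated nucleons = 82(1.0078) + 115(1.0086649) = 82.6396 + 115.9964635 = 198.6360635 amu
Mass defect Δm = 198.6360635 − 196.847219 = 1.7888445 amu
Converting to energy: 1.7888445 amu × 931.49 MeV/amu = 1666.29 MeV

1670 MeV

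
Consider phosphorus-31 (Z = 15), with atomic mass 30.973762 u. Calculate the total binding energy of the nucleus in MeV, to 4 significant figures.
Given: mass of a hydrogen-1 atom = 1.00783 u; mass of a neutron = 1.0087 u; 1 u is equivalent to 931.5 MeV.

With 15 protons and 16 neutrons (A = 31):
Σm = 15·m(¹H) + 16·m_n = 15.11745 + 16.1392 = 31.25665 u
Δm = 31.25665 − 30.973762 = 0.282888 u
Binding energy = Δm·c² = 0.282888 × 931.5 MeV/u = 263.510 MeV

263.5 MeV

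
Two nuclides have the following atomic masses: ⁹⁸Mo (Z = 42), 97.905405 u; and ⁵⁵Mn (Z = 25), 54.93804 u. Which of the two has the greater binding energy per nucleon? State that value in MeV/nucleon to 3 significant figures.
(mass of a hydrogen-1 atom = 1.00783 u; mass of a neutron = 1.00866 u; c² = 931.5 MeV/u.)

⁵⁵Mn; 8.76 MeV/nucleon

⁹⁸Mo: Σm = 42(1.00783) + 56(1.00866) = 98.81382 u; Δm = 0.908415 u; E_B = 846.19 MeV; E_B/A = 8.6346 MeV
⁵⁵Mn: Σm = 25(1.00783) + 30(1.00866) = 55.45555 u; Δm = 0.51751 u; E_B = 482.06 MeV; E_B/A = 8.7647 MeV
⁵⁵Mn has the higher binding energy per nucleon, so it is the more tightly bound nucleus.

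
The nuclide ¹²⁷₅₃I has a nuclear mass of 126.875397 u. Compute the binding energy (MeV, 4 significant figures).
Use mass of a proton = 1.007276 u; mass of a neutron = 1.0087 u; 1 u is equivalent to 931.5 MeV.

1075 MeV

Z = 53, so N = A − Z = 127 − 53 = 74.
Total constituent mass: 53 × 1.007276 + 74 × 1.0087 = 128.029428 u
Δm = 128.029428 − 126.875397 = 1.154031 u
Converting to energy: 1.154031 u × 931.5 MeV/u = 1074.98 MeV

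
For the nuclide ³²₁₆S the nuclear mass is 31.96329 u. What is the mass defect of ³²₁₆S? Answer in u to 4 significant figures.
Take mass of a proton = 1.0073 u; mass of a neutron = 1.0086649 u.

0.2921 u

Σm = 16·m_p + 16·m_n = 16.1168 + 16.1386384 = 32.2554384 u
Mass defect Δm = 32.2554384 − 31.96329 = 0.2921484 u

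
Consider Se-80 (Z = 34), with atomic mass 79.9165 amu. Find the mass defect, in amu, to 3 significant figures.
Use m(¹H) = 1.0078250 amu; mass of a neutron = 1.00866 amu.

0.748 amu

Σm = 34·m(¹H) + 46·m_n = 34.2660500 + 46.39836 = 80.6644100 amu
Mass defect Δm = 80.6644100 − 79.9165 = 0.7479100 amu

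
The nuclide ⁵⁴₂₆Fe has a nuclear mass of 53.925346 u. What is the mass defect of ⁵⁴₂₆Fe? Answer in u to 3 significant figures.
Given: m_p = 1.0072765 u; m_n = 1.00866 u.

0.506 u

The nucleus contains 26 protons and 54 − 26 = 28 neutrons.
Mass of separated nucleons = 26(1.0072765) + 28(1.00866) = 26.1891890 + 28.24248 = 54.4316690 u
Δm = 54.4316690 − 53.925346 = 0.5063230 u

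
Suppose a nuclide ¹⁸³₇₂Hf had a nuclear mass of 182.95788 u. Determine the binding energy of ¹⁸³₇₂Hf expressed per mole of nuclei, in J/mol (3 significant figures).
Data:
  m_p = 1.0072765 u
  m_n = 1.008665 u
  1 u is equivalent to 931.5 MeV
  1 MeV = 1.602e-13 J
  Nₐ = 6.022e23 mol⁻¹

Σm = 72·m_p + 111·m_n = 72.5239080 + 111.961815 = 184.4857230 u
Δm = 184.4857230 − 182.95788 = 1.5278430 u
Converting to energy: 1.5278430 u × 931.5 MeV/u = 1423.19 MeV
Per nucleus in joules: 1423.19 MeV × 1.602e-13 J/MeV = 2.2800e-10 J
Per mole: 2.2800e-10 J × 6.022e23 mol⁻¹ = 1.3730e+14 J/mol

1.37e+14 J/mol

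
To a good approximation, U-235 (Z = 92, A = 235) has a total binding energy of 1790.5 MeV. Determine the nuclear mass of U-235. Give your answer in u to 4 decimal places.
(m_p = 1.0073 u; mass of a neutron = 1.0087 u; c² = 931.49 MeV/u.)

Mass defect = 1790.5 MeV / (931.49 MeV/u) = 1.922189 u
Constituent mass = 92(1.0073) + 143(1.0087) = 236.9157 u
Nuclear mass = 236.9157 − 1.922189 = 234.993511 u ≈ 234.9935 u (to 4 decimal places)

234.9935 u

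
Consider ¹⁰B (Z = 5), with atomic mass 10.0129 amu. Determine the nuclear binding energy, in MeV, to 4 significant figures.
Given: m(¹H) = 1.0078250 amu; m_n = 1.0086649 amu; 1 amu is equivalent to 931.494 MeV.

64.78 MeV

Mass of separated nucleons = 5(1.0078250) + 5(1.0086649) = 5.0391250 + 5.0433245 = 10.0824495 amu
The mass defect is 10.0824495 − 10.0129 = 0.0695495 amu.
E_B = 0.0695495 × 931.494 = 64.7849 MeV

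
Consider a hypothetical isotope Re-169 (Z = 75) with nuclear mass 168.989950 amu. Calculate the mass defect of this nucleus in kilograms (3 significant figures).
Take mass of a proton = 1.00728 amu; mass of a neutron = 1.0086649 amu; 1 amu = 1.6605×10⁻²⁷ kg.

2.28e-27 kg

Total constituent mass: 75 × 1.00728 + 94 × 1.0086649 = 170.3605006 amu
Δm = 170.3605006 − 168.989950 = 1.3705506 amu
In SI units: 1.3705506 amu × 1.6605×10⁻²⁷ kg/amu = 2.2758e-27 kg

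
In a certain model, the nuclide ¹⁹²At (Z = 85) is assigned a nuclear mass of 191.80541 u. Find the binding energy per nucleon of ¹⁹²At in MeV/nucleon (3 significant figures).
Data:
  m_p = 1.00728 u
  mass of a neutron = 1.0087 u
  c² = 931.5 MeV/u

The nucleus contains 85 protons and 192 − 85 = 107 neutrons.
Total constituent mass: 85 × 1.00728 + 107 × 1.0087 = 193.54970 u
Mass defect Δm = 193.54970 − 191.80541 = 1.74429 u
E_B = 1.74429 × 931.5 = 1624.81 MeV
Dividing by A = 192 gives 8.463 MeV per nucleon.

8.46 MeV/nucleon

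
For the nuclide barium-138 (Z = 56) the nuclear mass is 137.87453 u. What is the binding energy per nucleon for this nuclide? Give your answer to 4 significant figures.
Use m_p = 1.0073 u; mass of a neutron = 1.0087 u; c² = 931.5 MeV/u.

Z = 56, so N = A − Z = 138 − 56 = 82.
Mass of separated nucleons = 56(1.0073) + 82(1.0087) = 56.4088 + 82.7134 = 139.1222 u
Δm = 139.1222 − 137.87453 = 1.24767 u
Binding energy = Δm·c² = 1.24767 × 931.5 MeV/u = 1162.20 MeV
Per nucleon: 1162.20 / 138 = 8.422 MeV

8.422 MeV/nucleon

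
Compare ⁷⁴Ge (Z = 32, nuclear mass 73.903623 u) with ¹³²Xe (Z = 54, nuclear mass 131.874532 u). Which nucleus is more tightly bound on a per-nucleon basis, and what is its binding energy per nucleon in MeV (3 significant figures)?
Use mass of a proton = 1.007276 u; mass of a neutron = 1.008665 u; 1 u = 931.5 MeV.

⁷⁴Ge; 8.73 MeV/nucleon

⁷⁴Ge: Σm = 32(1.007276) + 42(1.008665) = 74.596762 u; Δm = 0.693139 u; E_B = 645.66 MeV; E_B/A = 8.725 MeV
¹³²Xe: Σm = 54(1.007276) + 78(1.008665) = 133.068774 u; Δm = 1.194242 u; E_B = 1112.44 MeV; E_B/A = 8.428 MeV
⁷⁴Ge has the higher binding energy per nucleon, so it is the more tightly bound nucleus.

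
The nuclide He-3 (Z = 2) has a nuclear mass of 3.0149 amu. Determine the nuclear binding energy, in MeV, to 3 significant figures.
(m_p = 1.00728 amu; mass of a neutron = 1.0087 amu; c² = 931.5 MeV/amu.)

7.79 MeV

Σm = 2·m_p + 1·m_n = 2.01456 + 1.0087 = 3.02326 amu
Δm = 3.02326 − 3.0149 = 0.00836 amu
E_B = 0.00836 × 931.5 = 7.78734 MeV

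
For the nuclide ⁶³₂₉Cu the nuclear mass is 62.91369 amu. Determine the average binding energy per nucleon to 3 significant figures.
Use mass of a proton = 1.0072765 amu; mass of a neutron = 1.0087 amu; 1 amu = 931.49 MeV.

8.77 MeV/nucleon

Mass of separated nucleons = 29(1.0072765) + 34(1.0087) = 29.2110185 + 34.2958 = 63.5068185 amu
Δm = 63.5068185 − 62.91369 = 0.5931285 amu
Binding energy = Δm·c² = 0.5931285 × 931.49 MeV/amu = 552.493 MeV
Dividing by A = 63 gives 8.770 MeV per nucleon.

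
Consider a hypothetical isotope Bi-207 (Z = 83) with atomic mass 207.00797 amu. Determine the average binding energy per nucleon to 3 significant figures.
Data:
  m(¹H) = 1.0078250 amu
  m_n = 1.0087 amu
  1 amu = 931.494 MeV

7.74 MeV/nucleon

With 83 protons and 124 neutrons (A = 207):
Σm = 83·m(¹H) + 124·m_n = 83.6494750 + 125.0788 = 208.7282750 amu
Δm = 208.7282750 − 207.00797 = 1.7203050 amu
Converting to energy: 1.7203050 amu × 931.494 MeV/amu = 1602.45 MeV
Dividing by A = 207 gives 7.741 MeV per nucleon.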